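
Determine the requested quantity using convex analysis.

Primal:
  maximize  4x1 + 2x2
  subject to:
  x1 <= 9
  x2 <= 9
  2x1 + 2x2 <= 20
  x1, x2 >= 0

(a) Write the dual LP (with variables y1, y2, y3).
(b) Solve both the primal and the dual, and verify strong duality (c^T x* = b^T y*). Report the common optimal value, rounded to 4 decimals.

The standard primal-dual pair for 'max c^T x s.t. A x <= b, x >= 0' is:
  Dual:  min b^T y  s.t.  A^T y >= c,  y >= 0.

So the dual LP is:
  minimize  9y1 + 9y2 + 20y3
  subject to:
    y1 + 2y3 >= 4
    y2 + 2y3 >= 2
    y1, y2, y3 >= 0

Solving the primal: x* = (9, 1).
  primal value c^T x* = 38.
Solving the dual: y* = (2, 0, 1).
  dual value b^T y* = 38.
Strong duality: c^T x* = b^T y*. Confirmed.

38


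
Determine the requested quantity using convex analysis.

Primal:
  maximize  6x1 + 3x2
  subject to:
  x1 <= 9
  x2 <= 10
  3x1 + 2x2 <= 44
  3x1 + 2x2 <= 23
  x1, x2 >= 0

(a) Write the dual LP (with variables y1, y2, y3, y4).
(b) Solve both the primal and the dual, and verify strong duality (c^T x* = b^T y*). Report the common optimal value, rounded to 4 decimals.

The standard primal-dual pair for 'max c^T x s.t. A x <= b, x >= 0' is:
  Dual:  min b^T y  s.t.  A^T y >= c,  y >= 0.

So the dual LP is:
  minimize  9y1 + 10y2 + 44y3 + 23y4
  subject to:
    y1 + 3y3 + 3y4 >= 6
    y2 + 2y3 + 2y4 >= 3
    y1, y2, y3, y4 >= 0

Solving the primal: x* = (7.6667, 0).
  primal value c^T x* = 46.
Solving the dual: y* = (0, 0, 0, 2).
  dual value b^T y* = 46.
Strong duality: c^T x* = b^T y*. Confirmed.

46


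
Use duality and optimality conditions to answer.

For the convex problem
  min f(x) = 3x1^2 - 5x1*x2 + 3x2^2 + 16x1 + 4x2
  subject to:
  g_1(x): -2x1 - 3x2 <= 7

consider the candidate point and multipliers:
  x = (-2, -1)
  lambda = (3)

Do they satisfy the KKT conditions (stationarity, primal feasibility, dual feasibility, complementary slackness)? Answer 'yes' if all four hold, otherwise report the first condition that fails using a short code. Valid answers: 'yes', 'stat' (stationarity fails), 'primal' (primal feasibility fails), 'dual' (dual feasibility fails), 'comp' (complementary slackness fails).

Gradient of f: grad f(x) = Q x + c = (9, 8)
Constraint values g_i(x) = a_i^T x - b_i:
  g_1((-2, -1)) = 0
Stationarity residual: grad f(x) + sum_i lambda_i a_i = (3, -1)
  -> stationarity FAILS
Primal feasibility (all g_i <= 0): OK
Dual feasibility (all lambda_i >= 0): OK
Complementary slackness (lambda_i * g_i(x) = 0 for all i): OK

Verdict: the first failing condition is stationarity -> stat.

stat


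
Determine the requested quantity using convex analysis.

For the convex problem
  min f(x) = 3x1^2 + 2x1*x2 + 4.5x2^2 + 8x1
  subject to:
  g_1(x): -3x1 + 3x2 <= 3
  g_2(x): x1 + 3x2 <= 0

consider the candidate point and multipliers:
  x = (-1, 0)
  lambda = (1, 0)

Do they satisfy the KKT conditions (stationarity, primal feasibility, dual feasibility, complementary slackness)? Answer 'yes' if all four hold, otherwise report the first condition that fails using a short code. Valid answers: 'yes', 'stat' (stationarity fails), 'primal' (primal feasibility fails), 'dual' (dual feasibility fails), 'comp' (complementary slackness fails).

Gradient of f: grad f(x) = Q x + c = (2, -2)
Constraint values g_i(x) = a_i^T x - b_i:
  g_1((-1, 0)) = 0
  g_2((-1, 0)) = -1
Stationarity residual: grad f(x) + sum_i lambda_i a_i = (-1, 1)
  -> stationarity FAILS
Primal feasibility (all g_i <= 0): OK
Dual feasibility (all lambda_i >= 0): OK
Complementary slackness (lambda_i * g_i(x) = 0 for all i): OK

Verdict: the first failing condition is stationarity -> stat.

stat


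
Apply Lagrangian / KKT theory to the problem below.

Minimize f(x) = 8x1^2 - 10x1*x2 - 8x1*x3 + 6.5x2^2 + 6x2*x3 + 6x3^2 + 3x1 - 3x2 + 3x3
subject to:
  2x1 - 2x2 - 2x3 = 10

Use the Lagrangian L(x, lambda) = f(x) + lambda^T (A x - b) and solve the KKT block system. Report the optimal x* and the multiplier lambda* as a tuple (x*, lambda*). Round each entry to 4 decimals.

Form the Lagrangian:
  L(x, lambda) = (1/2) x^T Q x + c^T x + lambda^T (A x - b)
Stationarity (grad_x L = 0): Q x + c + A^T lambda = 0.
Primal feasibility: A x = b.

This gives the KKT block system:
  [ Q   A^T ] [ x     ]   [-c ]
  [ A    0  ] [ lambda ] = [ b ]

Solving the linear system:
  x*      = (-0.1087, -1.913, -3.1957)
  lambda* = (-22.9783)
  f(x*)   = 112.8043

x* = (-0.1087, -1.913, -3.1957), lambda* = (-22.9783)


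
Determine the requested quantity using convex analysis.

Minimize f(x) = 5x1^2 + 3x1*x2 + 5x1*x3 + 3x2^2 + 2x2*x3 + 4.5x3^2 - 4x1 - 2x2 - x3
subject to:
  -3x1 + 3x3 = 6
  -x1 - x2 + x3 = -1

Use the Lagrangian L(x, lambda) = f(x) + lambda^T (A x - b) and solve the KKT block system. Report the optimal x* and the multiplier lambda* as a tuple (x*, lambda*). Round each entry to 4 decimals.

Form the Lagrangian:
  L(x, lambda) = (1/2) x^T Q x + c^T x + lambda^T (A x - b)
Stationarity (grad_x L = 0): Q x + c + A^T lambda = 0.
Primal feasibility: A x = b.

This gives the KKT block system:
  [ Q   A^T ] [ x     ]   [-c ]
  [ A    0  ] [ lambda ] = [ b ]

Solving the linear system:
  x*      = (-1.3103, 3, 0.6897)
  lambda* = (-6.0345, 13.4483)
  f(x*)   = 24.1034

x* = (-1.3103, 3, 0.6897), lambda* = (-6.0345, 13.4483)


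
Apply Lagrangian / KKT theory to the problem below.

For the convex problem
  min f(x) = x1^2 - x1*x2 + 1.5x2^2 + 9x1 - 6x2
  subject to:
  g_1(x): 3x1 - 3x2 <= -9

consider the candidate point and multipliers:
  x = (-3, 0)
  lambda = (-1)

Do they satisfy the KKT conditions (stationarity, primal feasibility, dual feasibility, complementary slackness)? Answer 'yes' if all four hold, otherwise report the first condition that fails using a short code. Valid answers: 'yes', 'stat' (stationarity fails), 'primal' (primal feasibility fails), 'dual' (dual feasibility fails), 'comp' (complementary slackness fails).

Gradient of f: grad f(x) = Q x + c = (3, -3)
Constraint values g_i(x) = a_i^T x - b_i:
  g_1((-3, 0)) = 0
Stationarity residual: grad f(x) + sum_i lambda_i a_i = (0, 0)
  -> stationarity OK
Primal feasibility (all g_i <= 0): OK
Dual feasibility (all lambda_i >= 0): FAILS
Complementary slackness (lambda_i * g_i(x) = 0 for all i): OK

Verdict: the first failing condition is dual_feasibility -> dual.

dual


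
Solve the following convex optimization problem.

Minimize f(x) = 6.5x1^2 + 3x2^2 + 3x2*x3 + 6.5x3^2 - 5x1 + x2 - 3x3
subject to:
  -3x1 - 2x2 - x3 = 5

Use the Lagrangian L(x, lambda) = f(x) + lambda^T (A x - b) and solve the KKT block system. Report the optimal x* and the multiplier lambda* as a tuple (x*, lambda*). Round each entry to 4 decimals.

Form the Lagrangian:
  L(x, lambda) = (1/2) x^T Q x + c^T x + lambda^T (A x - b)
Stationarity (grad_x L = 0): Q x + c + A^T lambda = 0.
Primal feasibility: A x = b.

This gives the KKT block system:
  [ Q   A^T ] [ x     ]   [-c ]
  [ A    0  ] [ lambda ] = [ b ]

Solving the linear system:
  x*      = (-0.6038, -1.7465, 0.3043)
  lambda* = (-4.283)
  f(x*)   = 10.8872

x* = (-0.6038, -1.7465, 0.3043), lambda* = (-4.283)


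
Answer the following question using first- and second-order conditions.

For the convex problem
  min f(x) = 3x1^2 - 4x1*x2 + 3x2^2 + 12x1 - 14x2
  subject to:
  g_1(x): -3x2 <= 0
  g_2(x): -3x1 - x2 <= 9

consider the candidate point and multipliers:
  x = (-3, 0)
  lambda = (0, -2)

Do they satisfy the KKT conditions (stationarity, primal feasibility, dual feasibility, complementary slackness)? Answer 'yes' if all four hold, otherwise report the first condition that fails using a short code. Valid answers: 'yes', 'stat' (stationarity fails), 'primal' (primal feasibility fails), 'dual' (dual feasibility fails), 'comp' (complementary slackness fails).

Gradient of f: grad f(x) = Q x + c = (-6, -2)
Constraint values g_i(x) = a_i^T x - b_i:
  g_1((-3, 0)) = 0
  g_2((-3, 0)) = 0
Stationarity residual: grad f(x) + sum_i lambda_i a_i = (0, 0)
  -> stationarity OK
Primal feasibility (all g_i <= 0): OK
Dual feasibility (all lambda_i >= 0): FAILS
Complementary slackness (lambda_i * g_i(x) = 0 for all i): OK

Verdict: the first failing condition is dual_feasibility -> dual.

dual


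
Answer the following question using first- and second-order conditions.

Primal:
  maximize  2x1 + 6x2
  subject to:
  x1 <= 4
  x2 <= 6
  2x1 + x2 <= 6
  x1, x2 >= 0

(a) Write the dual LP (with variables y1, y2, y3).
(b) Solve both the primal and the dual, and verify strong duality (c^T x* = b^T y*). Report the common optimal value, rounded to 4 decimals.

The standard primal-dual pair for 'max c^T x s.t. A x <= b, x >= 0' is:
  Dual:  min b^T y  s.t.  A^T y >= c,  y >= 0.

So the dual LP is:
  minimize  4y1 + 6y2 + 6y3
  subject to:
    y1 + 2y3 >= 2
    y2 + y3 >= 6
    y1, y2, y3 >= 0

Solving the primal: x* = (0, 6).
  primal value c^T x* = 36.
Solving the dual: y* = (0, 5, 1).
  dual value b^T y* = 36.
Strong duality: c^T x* = b^T y*. Confirmed.

36


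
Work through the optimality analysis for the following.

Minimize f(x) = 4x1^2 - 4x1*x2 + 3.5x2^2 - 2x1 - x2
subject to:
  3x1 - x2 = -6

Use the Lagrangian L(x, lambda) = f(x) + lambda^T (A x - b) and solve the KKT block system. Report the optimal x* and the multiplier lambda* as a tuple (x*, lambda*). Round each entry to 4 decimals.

Form the Lagrangian:
  L(x, lambda) = (1/2) x^T Q x + c^T x + lambda^T (A x - b)
Stationarity (grad_x L = 0): Q x + c + A^T lambda = 0.
Primal feasibility: A x = b.

This gives the KKT block system:
  [ Q   A^T ] [ x     ]   [-c ]
  [ A    0  ] [ lambda ] = [ b ]

Solving the linear system:
  x*      = (-2.0638, -0.1915)
  lambda* = (5.9149)
  f(x*)   = 19.9043

x* = (-2.0638, -0.1915), lambda* = (5.9149)


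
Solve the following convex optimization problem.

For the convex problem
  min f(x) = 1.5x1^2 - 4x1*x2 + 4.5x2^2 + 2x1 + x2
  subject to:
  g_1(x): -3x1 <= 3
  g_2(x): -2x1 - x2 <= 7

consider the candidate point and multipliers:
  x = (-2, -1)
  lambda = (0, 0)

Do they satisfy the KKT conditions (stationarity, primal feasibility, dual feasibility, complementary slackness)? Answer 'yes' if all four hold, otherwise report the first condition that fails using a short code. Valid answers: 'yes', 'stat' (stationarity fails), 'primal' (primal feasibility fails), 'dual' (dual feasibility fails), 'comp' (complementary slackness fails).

Gradient of f: grad f(x) = Q x + c = (0, 0)
Constraint values g_i(x) = a_i^T x - b_i:
  g_1((-2, -1)) = 3
  g_2((-2, -1)) = -2
Stationarity residual: grad f(x) + sum_i lambda_i a_i = (0, 0)
  -> stationarity OK
Primal feasibility (all g_i <= 0): FAILS
Dual feasibility (all lambda_i >= 0): OK
Complementary slackness (lambda_i * g_i(x) = 0 for all i): OK

Verdict: the first failing condition is primal_feasibility -> primal.

primal


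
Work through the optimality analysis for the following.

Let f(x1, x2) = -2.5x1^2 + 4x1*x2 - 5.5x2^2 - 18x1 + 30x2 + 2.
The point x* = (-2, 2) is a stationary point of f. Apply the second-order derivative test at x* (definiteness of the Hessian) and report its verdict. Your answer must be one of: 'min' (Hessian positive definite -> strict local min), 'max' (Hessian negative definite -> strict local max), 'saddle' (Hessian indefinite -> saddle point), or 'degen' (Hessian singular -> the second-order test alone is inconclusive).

Compute the Hessian H = grad^2 f:
  H = [[-5, 4], [4, -11]]
Verify stationarity: grad f(x*) = H x* + g = (0, 0).
Eigenvalues of H: -13, -3.
Both eigenvalues < 0, so H is negative definite -> x* is a strict local max.

max


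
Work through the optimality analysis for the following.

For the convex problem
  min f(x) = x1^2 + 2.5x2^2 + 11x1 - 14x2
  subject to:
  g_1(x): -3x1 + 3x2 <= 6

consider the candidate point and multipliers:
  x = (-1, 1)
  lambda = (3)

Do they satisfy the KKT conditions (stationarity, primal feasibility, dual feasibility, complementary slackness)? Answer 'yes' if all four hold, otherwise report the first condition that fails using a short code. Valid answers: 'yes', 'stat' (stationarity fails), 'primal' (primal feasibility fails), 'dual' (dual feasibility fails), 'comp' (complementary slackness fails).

Gradient of f: grad f(x) = Q x + c = (9, -9)
Constraint values g_i(x) = a_i^T x - b_i:
  g_1((-1, 1)) = 0
Stationarity residual: grad f(x) + sum_i lambda_i a_i = (0, 0)
  -> stationarity OK
Primal feasibility (all g_i <= 0): OK
Dual feasibility (all lambda_i >= 0): OK
Complementary slackness (lambda_i * g_i(x) = 0 for all i): OK

Verdict: yes, KKT holds.

yes


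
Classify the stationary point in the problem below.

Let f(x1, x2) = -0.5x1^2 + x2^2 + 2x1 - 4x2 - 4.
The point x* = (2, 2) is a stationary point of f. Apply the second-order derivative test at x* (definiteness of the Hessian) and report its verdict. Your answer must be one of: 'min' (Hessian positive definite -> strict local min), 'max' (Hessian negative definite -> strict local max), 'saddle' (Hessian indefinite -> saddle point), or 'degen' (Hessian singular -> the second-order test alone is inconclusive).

Compute the Hessian H = grad^2 f:
  H = [[-1, 0], [0, 2]]
Verify stationarity: grad f(x*) = H x* + g = (0, 0).
Eigenvalues of H: -1, 2.
Eigenvalues have mixed signs, so H is indefinite -> x* is a saddle point.

saddle


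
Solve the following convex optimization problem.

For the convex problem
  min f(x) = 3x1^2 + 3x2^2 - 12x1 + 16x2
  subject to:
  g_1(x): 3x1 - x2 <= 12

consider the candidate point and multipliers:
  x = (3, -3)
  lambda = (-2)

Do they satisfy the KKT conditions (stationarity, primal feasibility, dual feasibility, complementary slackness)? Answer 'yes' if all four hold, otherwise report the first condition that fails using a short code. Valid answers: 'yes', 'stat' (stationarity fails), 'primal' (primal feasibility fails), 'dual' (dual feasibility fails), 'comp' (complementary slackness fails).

Gradient of f: grad f(x) = Q x + c = (6, -2)
Constraint values g_i(x) = a_i^T x - b_i:
  g_1((3, -3)) = 0
Stationarity residual: grad f(x) + sum_i lambda_i a_i = (0, 0)
  -> stationarity OK
Primal feasibility (all g_i <= 0): OK
Dual feasibility (all lambda_i >= 0): FAILS
Complementary slackness (lambda_i * g_i(x) = 0 for all i): OK

Verdict: the first failing condition is dual_feasibility -> dual.

dual


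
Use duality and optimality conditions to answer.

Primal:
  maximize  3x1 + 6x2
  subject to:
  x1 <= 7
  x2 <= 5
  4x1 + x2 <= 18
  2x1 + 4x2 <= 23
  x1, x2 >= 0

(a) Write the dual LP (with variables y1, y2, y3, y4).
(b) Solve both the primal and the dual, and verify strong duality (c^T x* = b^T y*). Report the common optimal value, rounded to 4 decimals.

The standard primal-dual pair for 'max c^T x s.t. A x <= b, x >= 0' is:
  Dual:  min b^T y  s.t.  A^T y >= c,  y >= 0.

So the dual LP is:
  minimize  7y1 + 5y2 + 18y3 + 23y4
  subject to:
    y1 + 4y3 + 2y4 >= 3
    y2 + y3 + 4y4 >= 6
    y1, y2, y3, y4 >= 0

Solving the primal: x* = (3.5, 4).
  primal value c^T x* = 34.5.
Solving the dual: y* = (0, 0, 0, 1.5).
  dual value b^T y* = 34.5.
Strong duality: c^T x* = b^T y*. Confirmed.

34.5


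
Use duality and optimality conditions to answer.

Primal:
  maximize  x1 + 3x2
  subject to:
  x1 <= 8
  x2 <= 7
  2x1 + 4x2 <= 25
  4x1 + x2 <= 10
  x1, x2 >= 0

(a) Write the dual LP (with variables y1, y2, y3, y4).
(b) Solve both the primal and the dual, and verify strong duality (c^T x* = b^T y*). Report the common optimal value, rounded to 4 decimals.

The standard primal-dual pair for 'max c^T x s.t. A x <= b, x >= 0' is:
  Dual:  min b^T y  s.t.  A^T y >= c,  y >= 0.

So the dual LP is:
  minimize  8y1 + 7y2 + 25y3 + 10y4
  subject to:
    y1 + 2y3 + 4y4 >= 1
    y2 + 4y3 + y4 >= 3
    y1, y2, y3, y4 >= 0

Solving the primal: x* = (0, 6.25).
  primal value c^T x* = 18.75.
Solving the dual: y* = (0, 0, 0.75, 0).
  dual value b^T y* = 18.75.
Strong duality: c^T x* = b^T y*. Confirmed.

18.75


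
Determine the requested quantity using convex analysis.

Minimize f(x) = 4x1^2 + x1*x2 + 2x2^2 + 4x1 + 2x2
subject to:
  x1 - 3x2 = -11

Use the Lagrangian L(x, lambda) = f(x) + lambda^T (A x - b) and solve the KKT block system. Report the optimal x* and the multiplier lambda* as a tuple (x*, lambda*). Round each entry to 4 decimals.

Form the Lagrangian:
  L(x, lambda) = (1/2) x^T Q x + c^T x + lambda^T (A x - b)
Stationarity (grad_x L = 0): Q x + c + A^T lambda = 0.
Primal feasibility: A x = b.

This gives the KKT block system:
  [ Q   A^T ] [ x     ]   [-c ]
  [ A    0  ] [ lambda ] = [ b ]

Solving the linear system:
  x*      = (-1.4512, 3.1829)
  lambda* = (4.4268)
  f(x*)   = 24.628

x* = (-1.4512, 3.1829), lambda* = (4.4268)


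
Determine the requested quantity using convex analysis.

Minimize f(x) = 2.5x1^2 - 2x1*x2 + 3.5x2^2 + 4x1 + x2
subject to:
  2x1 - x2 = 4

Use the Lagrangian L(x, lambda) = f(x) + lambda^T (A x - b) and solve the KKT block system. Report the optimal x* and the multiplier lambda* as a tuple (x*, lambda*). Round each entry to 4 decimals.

Form the Lagrangian:
  L(x, lambda) = (1/2) x^T Q x + c^T x + lambda^T (A x - b)
Stationarity (grad_x L = 0): Q x + c + A^T lambda = 0.
Primal feasibility: A x = b.

This gives the KKT block system:
  [ Q   A^T ] [ x     ]   [-c ]
  [ A    0  ] [ lambda ] = [ b ]

Solving the linear system:
  x*      = (1.68, -0.64)
  lambda* = (-6.84)
  f(x*)   = 16.72

x* = (1.68, -0.64), lambda* = (-6.84)


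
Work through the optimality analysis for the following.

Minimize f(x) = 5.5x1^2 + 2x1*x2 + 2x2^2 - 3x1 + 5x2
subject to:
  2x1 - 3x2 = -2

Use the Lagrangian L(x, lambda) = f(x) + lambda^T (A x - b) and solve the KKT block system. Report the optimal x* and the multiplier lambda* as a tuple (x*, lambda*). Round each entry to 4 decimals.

Form the Lagrangian:
  L(x, lambda) = (1/2) x^T Q x + c^T x + lambda^T (A x - b)
Stationarity (grad_x L = 0): Q x + c + A^T lambda = 0.
Primal feasibility: A x = b.

This gives the KKT block system:
  [ Q   A^T ] [ x     ]   [-c ]
  [ A    0  ] [ lambda ] = [ b ]

Solving the linear system:
  x*      = (-0.223, 0.518)
  lambda* = (2.2086)
  f(x*)   = 3.8381

x* = (-0.223, 0.518), lambda* = (2.2086)


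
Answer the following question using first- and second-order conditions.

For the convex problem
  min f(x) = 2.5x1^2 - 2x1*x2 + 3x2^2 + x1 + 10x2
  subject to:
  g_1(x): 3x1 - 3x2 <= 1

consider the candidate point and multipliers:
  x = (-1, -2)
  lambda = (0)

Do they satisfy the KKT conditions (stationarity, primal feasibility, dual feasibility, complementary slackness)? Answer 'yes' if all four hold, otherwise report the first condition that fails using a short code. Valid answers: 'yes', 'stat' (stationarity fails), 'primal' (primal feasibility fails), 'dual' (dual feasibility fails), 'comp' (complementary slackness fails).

Gradient of f: grad f(x) = Q x + c = (0, 0)
Constraint values g_i(x) = a_i^T x - b_i:
  g_1((-1, -2)) = 2
Stationarity residual: grad f(x) + sum_i lambda_i a_i = (0, 0)
  -> stationarity OK
Primal feasibility (all g_i <= 0): FAILS
Dual feasibility (all lambda_i >= 0): OK
Complementary slackness (lambda_i * g_i(x) = 0 for all i): OK

Verdict: the first failing condition is primal_feasibility -> primal.

primal


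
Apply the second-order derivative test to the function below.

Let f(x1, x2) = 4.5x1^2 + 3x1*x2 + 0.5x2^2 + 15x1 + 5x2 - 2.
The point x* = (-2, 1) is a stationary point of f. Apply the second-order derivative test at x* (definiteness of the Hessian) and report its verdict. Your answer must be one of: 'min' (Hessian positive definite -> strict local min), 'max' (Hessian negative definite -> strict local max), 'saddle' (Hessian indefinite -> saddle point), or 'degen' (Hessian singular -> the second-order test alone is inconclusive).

Compute the Hessian H = grad^2 f:
  H = [[9, 3], [3, 1]]
Verify stationarity: grad f(x*) = H x* + g = (0, 0).
Eigenvalues of H: 0, 10.
H has a zero eigenvalue (singular; positive semidefinite but not definite), so H is neither positive definite, negative definite, nor indefinite. The second-order test alone is inconclusive -> degen.
(Indeed, f is constant along the null direction of H through x*, so x* is not a strict local extremum.)

degen


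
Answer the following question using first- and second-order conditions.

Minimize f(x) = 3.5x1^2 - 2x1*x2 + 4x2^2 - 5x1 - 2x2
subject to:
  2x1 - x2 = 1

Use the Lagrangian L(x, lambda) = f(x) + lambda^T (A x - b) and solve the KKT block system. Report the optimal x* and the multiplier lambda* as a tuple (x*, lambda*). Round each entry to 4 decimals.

Form the Lagrangian:
  L(x, lambda) = (1/2) x^T Q x + c^T x + lambda^T (A x - b)
Stationarity (grad_x L = 0): Q x + c + A^T lambda = 0.
Primal feasibility: A x = b.

This gives the KKT block system:
  [ Q   A^T ] [ x     ]   [-c ]
  [ A    0  ] [ lambda ] = [ b ]

Solving the linear system:
  x*      = (0.7419, 0.4839)
  lambda* = (0.3871)
  f(x*)   = -2.5323

x* = (0.7419, 0.4839), lambda* = (0.3871)


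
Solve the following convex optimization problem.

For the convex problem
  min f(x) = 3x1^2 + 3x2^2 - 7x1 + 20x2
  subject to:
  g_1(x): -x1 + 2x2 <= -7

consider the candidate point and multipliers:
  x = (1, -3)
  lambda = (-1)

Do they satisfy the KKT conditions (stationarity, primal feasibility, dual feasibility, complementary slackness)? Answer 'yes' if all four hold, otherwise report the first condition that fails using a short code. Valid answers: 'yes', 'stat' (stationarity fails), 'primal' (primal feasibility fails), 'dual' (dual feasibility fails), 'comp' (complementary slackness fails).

Gradient of f: grad f(x) = Q x + c = (-1, 2)
Constraint values g_i(x) = a_i^T x - b_i:
  g_1((1, -3)) = 0
Stationarity residual: grad f(x) + sum_i lambda_i a_i = (0, 0)
  -> stationarity OK
Primal feasibility (all g_i <= 0): OK
Dual feasibility (all lambda_i >= 0): FAILS
Complementary slackness (lambda_i * g_i(x) = 0 for all i): OK

Verdict: the first failing condition is dual_feasibility -> dual.

dual


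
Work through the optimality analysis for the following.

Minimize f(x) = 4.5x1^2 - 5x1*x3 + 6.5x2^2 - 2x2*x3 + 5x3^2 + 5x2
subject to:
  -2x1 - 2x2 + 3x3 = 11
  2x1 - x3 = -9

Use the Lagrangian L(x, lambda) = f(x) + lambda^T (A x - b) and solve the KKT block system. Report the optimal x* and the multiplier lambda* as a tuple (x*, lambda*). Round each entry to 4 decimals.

Form the Lagrangian:
  L(x, lambda) = (1/2) x^T Q x + c^T x + lambda^T (A x - b)
Stationarity (grad_x L = 0): Q x + c + A^T lambda = 0.
Primal feasibility: A x = b.

This gives the KKT block system:
  [ Q   A^T ] [ x     ]   [-c ]
  [ A    0  ] [ lambda ] = [ b ]

Solving the linear system:
  x*      = (-4.3846, -0.7692, 0.2308)
  lambda* = (-2.7308, 17.5769)
  f(x*)   = 92.1923

x* = (-4.3846, -0.7692, 0.2308), lambda* = (-2.7308, 17.5769)


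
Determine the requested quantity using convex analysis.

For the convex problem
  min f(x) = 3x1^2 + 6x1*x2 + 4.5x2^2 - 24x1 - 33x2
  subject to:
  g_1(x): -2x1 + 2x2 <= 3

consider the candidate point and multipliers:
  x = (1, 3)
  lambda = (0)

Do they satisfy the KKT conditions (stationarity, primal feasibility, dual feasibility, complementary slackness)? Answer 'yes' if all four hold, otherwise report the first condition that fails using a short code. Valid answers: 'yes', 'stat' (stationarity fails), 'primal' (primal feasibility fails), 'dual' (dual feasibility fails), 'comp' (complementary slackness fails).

Gradient of f: grad f(x) = Q x + c = (0, 0)
Constraint values g_i(x) = a_i^T x - b_i:
  g_1((1, 3)) = 1
Stationarity residual: grad f(x) + sum_i lambda_i a_i = (0, 0)
  -> stationarity OK
Primal feasibility (all g_i <= 0): FAILS
Dual feasibility (all lambda_i >= 0): OK
Complementary slackness (lambda_i * g_i(x) = 0 for all i): OK

Verdict: the first failing condition is primal_feasibility -> primal.

primal


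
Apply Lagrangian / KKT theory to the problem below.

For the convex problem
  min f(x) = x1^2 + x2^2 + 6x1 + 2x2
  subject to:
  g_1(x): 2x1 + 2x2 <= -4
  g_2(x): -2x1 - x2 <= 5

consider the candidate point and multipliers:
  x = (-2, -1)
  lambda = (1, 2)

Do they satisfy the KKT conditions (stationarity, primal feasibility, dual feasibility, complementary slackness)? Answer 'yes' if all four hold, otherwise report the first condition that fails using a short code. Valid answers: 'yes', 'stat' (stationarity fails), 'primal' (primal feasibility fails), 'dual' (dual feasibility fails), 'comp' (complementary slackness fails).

Gradient of f: grad f(x) = Q x + c = (2, 0)
Constraint values g_i(x) = a_i^T x - b_i:
  g_1((-2, -1)) = -2
  g_2((-2, -1)) = 0
Stationarity residual: grad f(x) + sum_i lambda_i a_i = (0, 0)
  -> stationarity OK
Primal feasibility (all g_i <= 0): OK
Dual feasibility (all lambda_i >= 0): OK
Complementary slackness (lambda_i * g_i(x) = 0 for all i): FAILS

Verdict: the first failing condition is complementary_slackness -> comp.

comp


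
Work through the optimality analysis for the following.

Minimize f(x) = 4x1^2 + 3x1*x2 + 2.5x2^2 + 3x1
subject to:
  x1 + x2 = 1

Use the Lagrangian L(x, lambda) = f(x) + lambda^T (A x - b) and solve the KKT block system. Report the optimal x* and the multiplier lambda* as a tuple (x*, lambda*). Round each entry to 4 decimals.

Form the Lagrangian:
  L(x, lambda) = (1/2) x^T Q x + c^T x + lambda^T (A x - b)
Stationarity (grad_x L = 0): Q x + c + A^T lambda = 0.
Primal feasibility: A x = b.

This gives the KKT block system:
  [ Q   A^T ] [ x     ]   [-c ]
  [ A    0  ] [ lambda ] = [ b ]

Solving the linear system:
  x*      = (-0.1429, 1.1429)
  lambda* = (-5.2857)
  f(x*)   = 2.4286

x* = (-0.1429, 1.1429), lambda* = (-5.2857)


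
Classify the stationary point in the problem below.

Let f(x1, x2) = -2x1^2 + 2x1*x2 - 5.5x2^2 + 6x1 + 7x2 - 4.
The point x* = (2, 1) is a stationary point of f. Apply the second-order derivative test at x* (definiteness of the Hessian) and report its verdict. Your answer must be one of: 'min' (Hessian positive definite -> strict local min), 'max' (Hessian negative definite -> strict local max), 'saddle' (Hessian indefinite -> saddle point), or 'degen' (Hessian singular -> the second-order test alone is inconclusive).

Compute the Hessian H = grad^2 f:
  H = [[-4, 2], [2, -11]]
Verify stationarity: grad f(x*) = H x* + g = (0, 0).
Eigenvalues of H: -11.5311, -3.4689.
Both eigenvalues < 0, so H is negative definite -> x* is a strict local max.

max


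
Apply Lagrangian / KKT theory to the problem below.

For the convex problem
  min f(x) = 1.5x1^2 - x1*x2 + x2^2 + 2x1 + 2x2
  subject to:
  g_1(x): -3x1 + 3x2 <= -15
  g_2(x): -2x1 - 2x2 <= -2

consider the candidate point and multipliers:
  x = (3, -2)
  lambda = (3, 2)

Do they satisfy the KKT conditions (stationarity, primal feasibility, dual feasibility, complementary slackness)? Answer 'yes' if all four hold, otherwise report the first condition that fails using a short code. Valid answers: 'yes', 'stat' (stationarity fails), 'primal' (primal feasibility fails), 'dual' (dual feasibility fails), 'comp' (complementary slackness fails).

Gradient of f: grad f(x) = Q x + c = (13, -5)
Constraint values g_i(x) = a_i^T x - b_i:
  g_1((3, -2)) = 0
  g_2((3, -2)) = 0
Stationarity residual: grad f(x) + sum_i lambda_i a_i = (0, 0)
  -> stationarity OK
Primal feasibility (all g_i <= 0): OK
Dual feasibility (all lambda_i >= 0): OK
Complementary slackness (lambda_i * g_i(x) = 0 for all i): OK

Verdict: yes, KKT holds.

yes


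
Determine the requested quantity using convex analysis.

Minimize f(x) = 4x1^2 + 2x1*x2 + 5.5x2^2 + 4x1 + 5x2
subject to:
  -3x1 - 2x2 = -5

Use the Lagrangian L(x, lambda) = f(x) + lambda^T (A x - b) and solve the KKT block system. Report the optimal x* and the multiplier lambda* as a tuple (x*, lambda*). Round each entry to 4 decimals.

Form the Lagrangian:
  L(x, lambda) = (1/2) x^T Q x + c^T x + lambda^T (A x - b)
Stationarity (grad_x L = 0): Q x + c + A^T lambda = 0.
Primal feasibility: A x = b.

This gives the KKT block system:
  [ Q   A^T ] [ x     ]   [-c ]
  [ A    0  ] [ lambda ] = [ b ]

Solving the linear system:
  x*      = (1.486, 0.271)
  lambda* = (5.4766)
  f(x*)   = 17.3411

x* = (1.486, 0.271), lambda* = (5.4766)


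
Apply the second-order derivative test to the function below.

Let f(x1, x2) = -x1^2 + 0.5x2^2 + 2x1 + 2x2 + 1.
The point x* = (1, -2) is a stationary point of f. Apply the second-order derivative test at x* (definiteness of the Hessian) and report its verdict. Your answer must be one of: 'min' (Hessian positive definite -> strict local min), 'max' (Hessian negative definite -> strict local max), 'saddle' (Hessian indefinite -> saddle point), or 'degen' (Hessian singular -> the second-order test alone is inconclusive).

Compute the Hessian H = grad^2 f:
  H = [[-2, 0], [0, 1]]
Verify stationarity: grad f(x*) = H x* + g = (0, 0).
Eigenvalues of H: -2, 1.
Eigenvalues have mixed signs, so H is indefinite -> x* is a saddle point.

saddle


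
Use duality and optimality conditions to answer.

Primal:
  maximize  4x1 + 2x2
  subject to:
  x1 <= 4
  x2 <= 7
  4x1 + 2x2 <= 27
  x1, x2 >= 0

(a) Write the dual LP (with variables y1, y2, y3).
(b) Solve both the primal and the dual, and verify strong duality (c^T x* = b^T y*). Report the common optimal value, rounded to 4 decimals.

The standard primal-dual pair for 'max c^T x s.t. A x <= b, x >= 0' is:
  Dual:  min b^T y  s.t.  A^T y >= c,  y >= 0.

So the dual LP is:
  minimize  4y1 + 7y2 + 27y3
  subject to:
    y1 + 4y3 >= 4
    y2 + 2y3 >= 2
    y1, y2, y3 >= 0

Solving the primal: x* = (3.25, 7).
  primal value c^T x* = 27.
Solving the dual: y* = (0, 0, 1).
  dual value b^T y* = 27.
Strong duality: c^T x* = b^T y*. Confirmed.

27


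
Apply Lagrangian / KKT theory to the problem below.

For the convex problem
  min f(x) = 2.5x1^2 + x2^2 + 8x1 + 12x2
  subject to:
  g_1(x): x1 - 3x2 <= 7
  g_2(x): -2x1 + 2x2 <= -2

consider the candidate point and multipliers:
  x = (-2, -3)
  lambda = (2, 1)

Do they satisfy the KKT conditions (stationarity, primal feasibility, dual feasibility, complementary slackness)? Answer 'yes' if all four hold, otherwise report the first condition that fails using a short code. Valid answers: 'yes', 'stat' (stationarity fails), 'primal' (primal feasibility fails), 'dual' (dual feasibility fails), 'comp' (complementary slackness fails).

Gradient of f: grad f(x) = Q x + c = (-2, 6)
Constraint values g_i(x) = a_i^T x - b_i:
  g_1((-2, -3)) = 0
  g_2((-2, -3)) = 0
Stationarity residual: grad f(x) + sum_i lambda_i a_i = (-2, 2)
  -> stationarity FAILS
Primal feasibility (all g_i <= 0): OK
Dual feasibility (all lambda_i >= 0): OK
Complementary slackness (lambda_i * g_i(x) = 0 for all i): OK

Verdict: the first failing condition is stationarity -> stat.

stat


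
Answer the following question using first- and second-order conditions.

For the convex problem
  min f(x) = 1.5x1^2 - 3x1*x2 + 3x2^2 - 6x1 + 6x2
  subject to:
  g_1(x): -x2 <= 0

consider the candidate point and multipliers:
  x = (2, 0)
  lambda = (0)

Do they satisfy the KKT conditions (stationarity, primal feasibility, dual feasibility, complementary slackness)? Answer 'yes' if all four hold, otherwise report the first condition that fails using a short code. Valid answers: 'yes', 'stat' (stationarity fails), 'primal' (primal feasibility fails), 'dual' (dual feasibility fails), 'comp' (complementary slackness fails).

Gradient of f: grad f(x) = Q x + c = (0, 0)
Constraint values g_i(x) = a_i^T x - b_i:
  g_1((2, 0)) = 0
Stationarity residual: grad f(x) + sum_i lambda_i a_i = (0, 0)
  -> stationarity OK
Primal feasibility (all g_i <= 0): OK
Dual feasibility (all lambda_i >= 0): OK
Complementary slackness (lambda_i * g_i(x) = 0 for all i): OK

Verdict: yes, KKT holds.

yes


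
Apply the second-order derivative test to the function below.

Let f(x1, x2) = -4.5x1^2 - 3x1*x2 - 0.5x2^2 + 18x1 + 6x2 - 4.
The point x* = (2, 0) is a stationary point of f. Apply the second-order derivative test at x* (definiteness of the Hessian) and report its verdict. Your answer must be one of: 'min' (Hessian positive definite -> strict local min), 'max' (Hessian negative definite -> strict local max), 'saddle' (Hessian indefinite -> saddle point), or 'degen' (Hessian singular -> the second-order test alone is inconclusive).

Compute the Hessian H = grad^2 f:
  H = [[-9, -3], [-3, -1]]
Verify stationarity: grad f(x*) = H x* + g = (0, 0).
Eigenvalues of H: -10, 0.
H has a zero eigenvalue (singular; negative semidefinite but not definite), so H is neither positive definite, negative definite, nor indefinite. The second-order test alone is inconclusive -> degen.
(Indeed, f is constant along the null direction of H through x*, so x* is not a strict local extremum.)

degen


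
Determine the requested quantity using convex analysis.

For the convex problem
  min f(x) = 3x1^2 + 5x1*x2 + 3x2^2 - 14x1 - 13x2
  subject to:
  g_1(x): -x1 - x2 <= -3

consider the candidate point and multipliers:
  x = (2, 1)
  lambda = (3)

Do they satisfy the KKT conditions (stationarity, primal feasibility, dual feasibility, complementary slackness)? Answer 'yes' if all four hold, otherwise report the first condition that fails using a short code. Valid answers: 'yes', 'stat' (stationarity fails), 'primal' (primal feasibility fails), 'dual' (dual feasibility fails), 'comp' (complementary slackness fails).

Gradient of f: grad f(x) = Q x + c = (3, 3)
Constraint values g_i(x) = a_i^T x - b_i:
  g_1((2, 1)) = 0
Stationarity residual: grad f(x) + sum_i lambda_i a_i = (0, 0)
  -> stationarity OK
Primal feasibility (all g_i <= 0): OK
Dual feasibility (all lambda_i >= 0): OK
Complementary slackness (lambda_i * g_i(x) = 0 for all i): OK

Verdict: yes, KKT holds.

yes


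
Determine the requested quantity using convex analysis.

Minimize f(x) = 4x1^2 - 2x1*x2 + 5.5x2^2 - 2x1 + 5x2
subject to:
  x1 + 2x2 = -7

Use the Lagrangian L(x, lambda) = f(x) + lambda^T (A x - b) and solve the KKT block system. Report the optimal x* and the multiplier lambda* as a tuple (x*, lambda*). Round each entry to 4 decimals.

Form the Lagrangian:
  L(x, lambda) = (1/2) x^T Q x + c^T x + lambda^T (A x - b)
Stationarity (grad_x L = 0): Q x + c + A^T lambda = 0.
Primal feasibility: A x = b.

This gives the KKT block system:
  [ Q   A^T ] [ x     ]   [-c ]
  [ A    0  ] [ lambda ] = [ b ]

Solving the linear system:
  x*      = (-1.7059, -2.6471)
  lambda* = (10.3529)
  f(x*)   = 31.3235

x* = (-1.7059, -2.6471), lambda* = (10.3529)


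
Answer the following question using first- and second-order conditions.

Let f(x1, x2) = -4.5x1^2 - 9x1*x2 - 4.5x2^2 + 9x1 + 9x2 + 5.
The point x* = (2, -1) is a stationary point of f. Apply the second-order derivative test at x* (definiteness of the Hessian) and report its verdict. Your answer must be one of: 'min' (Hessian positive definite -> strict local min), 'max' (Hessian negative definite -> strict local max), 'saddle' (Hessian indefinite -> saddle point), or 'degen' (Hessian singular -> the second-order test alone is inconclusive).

Compute the Hessian H = grad^2 f:
  H = [[-9, -9], [-9, -9]]
Verify stationarity: grad f(x*) = H x* + g = (0, 0).
Eigenvalues of H: -18, 0.
H has a zero eigenvalue (singular; negative semidefinite but not definite), so H is neither positive definite, negative definite, nor indefinite. The second-order test alone is inconclusive -> degen.
(Indeed, f is constant along the null direction of H through x*, so x* is not a strict local extremum.)

degen


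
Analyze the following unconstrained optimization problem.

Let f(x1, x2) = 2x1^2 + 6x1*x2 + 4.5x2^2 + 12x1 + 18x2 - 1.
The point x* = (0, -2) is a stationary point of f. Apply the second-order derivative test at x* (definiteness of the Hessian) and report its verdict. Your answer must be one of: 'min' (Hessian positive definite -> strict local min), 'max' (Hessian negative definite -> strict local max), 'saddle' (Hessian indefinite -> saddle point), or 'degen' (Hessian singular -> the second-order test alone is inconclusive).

Compute the Hessian H = grad^2 f:
  H = [[4, 6], [6, 9]]
Verify stationarity: grad f(x*) = H x* + g = (0, 0).
Eigenvalues of H: 0, 13.
H has a zero eigenvalue (singular; positive semidefinite but not definite), so H is neither positive definite, negative definite, nor indefinite. The second-order test alone is inconclusive -> degen.
(Indeed, f is constant along the null direction of H through x*, so x* is not a strict local extremum.)

degen


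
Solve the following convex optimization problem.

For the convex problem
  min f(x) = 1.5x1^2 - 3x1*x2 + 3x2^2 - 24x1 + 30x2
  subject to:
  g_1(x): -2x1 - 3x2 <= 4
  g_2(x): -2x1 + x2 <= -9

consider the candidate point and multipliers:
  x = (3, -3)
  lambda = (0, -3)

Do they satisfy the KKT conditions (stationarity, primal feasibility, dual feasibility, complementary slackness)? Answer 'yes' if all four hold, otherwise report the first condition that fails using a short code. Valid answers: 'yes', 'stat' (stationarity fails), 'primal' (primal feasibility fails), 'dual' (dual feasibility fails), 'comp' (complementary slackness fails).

Gradient of f: grad f(x) = Q x + c = (-6, 3)
Constraint values g_i(x) = a_i^T x - b_i:
  g_1((3, -3)) = -1
  g_2((3, -3)) = 0
Stationarity residual: grad f(x) + sum_i lambda_i a_i = (0, 0)
  -> stationarity OK
Primal feasibility (all g_i <= 0): OK
Dual feasibility (all lambda_i >= 0): FAILS
Complementary slackness (lambda_i * g_i(x) = 0 for all i): OK

Verdict: the first failing condition is dual_feasibility -> dual.

dual


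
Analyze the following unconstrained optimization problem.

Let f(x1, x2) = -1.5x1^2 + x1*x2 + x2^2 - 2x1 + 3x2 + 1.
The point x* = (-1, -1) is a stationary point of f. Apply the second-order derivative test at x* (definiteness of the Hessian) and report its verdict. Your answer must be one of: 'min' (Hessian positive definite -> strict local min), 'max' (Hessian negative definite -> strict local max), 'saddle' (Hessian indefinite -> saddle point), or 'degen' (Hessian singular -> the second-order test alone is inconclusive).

Compute the Hessian H = grad^2 f:
  H = [[-3, 1], [1, 2]]
Verify stationarity: grad f(x*) = H x* + g = (0, 0).
Eigenvalues of H: -3.1926, 2.1926.
Eigenvalues have mixed signs, so H is indefinite -> x* is a saddle point.

saddle


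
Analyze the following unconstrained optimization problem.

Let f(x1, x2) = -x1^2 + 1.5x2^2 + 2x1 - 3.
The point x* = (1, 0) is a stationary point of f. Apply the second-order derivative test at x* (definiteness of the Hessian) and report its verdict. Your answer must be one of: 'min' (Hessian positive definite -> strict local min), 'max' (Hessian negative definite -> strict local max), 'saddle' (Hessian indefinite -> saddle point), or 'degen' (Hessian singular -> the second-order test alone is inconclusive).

Compute the Hessian H = grad^2 f:
  H = [[-2, 0], [0, 3]]
Verify stationarity: grad f(x*) = H x* + g = (0, 0).
Eigenvalues of H: -2, 3.
Eigenvalues have mixed signs, so H is indefinite -> x* is a saddle point.

saddle


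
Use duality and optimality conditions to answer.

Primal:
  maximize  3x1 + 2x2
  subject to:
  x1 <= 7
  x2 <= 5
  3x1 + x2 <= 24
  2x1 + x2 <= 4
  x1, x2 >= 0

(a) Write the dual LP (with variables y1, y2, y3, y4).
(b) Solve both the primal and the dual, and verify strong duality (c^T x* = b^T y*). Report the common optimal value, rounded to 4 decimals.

The standard primal-dual pair for 'max c^T x s.t. A x <= b, x >= 0' is:
  Dual:  min b^T y  s.t.  A^T y >= c,  y >= 0.

So the dual LP is:
  minimize  7y1 + 5y2 + 24y3 + 4y4
  subject to:
    y1 + 3y3 + 2y4 >= 3
    y2 + y3 + y4 >= 2
    y1, y2, y3, y4 >= 0

Solving the primal: x* = (0, 4).
  primal value c^T x* = 8.
Solving the dual: y* = (0, 0, 0, 2).
  dual value b^T y* = 8.
Strong duality: c^T x* = b^T y*. Confirmed.

8


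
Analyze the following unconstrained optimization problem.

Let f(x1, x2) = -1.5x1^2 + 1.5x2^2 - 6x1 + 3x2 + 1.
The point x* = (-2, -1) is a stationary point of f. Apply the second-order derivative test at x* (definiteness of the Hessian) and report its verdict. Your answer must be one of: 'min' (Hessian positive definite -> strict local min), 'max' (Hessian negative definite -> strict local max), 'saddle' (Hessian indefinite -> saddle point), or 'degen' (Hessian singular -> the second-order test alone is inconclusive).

Compute the Hessian H = grad^2 f:
  H = [[-3, 0], [0, 3]]
Verify stationarity: grad f(x*) = H x* + g = (0, 0).
Eigenvalues of H: -3, 3.
Eigenvalues have mixed signs, so H is indefinite -> x* is a saddle point.

saddle
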